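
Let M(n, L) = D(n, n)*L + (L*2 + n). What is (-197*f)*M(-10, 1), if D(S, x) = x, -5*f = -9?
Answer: 31914/5 ≈ 6382.8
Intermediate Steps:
f = 9/5 (f = -1/5*(-9) = 9/5 ≈ 1.8000)
M(n, L) = n + 2*L + L*n (M(n, L) = n*L + (L*2 + n) = L*n + (2*L + n) = L*n + (n + 2*L) = n + 2*L + L*n)
(-197*f)*M(-10, 1) = (-197*9/5)*(-10 + 2*1 + 1*(-10)) = -1773*(-10 + 2 - 10)/5 = -1773/5*(-18) = 31914/5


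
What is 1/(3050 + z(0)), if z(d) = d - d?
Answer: 1/3050 ≈ 0.00032787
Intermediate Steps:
z(d) = 0
1/(3050 + z(0)) = 1/(3050 + 0) = 1/3050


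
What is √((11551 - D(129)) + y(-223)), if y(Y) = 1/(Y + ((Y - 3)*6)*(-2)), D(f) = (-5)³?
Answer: √72334235285/2489 ≈ 108.06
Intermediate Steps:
D(f) = -125
y(Y) = 1/(36 - 11*Y) (y(Y) = 1/(Y + ((-3 + Y)*6)*(-2)) = 1/(Y + (-18 + 6*Y)*(-2)) = 1/(Y + (36 - 12*Y)) = 1/(36 - 11*Y))
√((11551 - D(129)) + y(-223)) = √((11551 - 1*(-125)) - 1/(-36 + 11*(-223))) = √((11551 + 125) - 1/(-36 - 2453)) = √(11676 - 1/(-2489)) = √(11676 - 1*(-1/2489)) = √(11676 + 1/2489) = √(29061565/2489) = √72334235285/2489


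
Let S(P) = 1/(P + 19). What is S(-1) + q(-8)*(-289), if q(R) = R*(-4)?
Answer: -166463/18 ≈ -9247.9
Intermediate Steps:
q(R) = -4*R
S(P) = 1/(19 + P)
S(-1) + q(-8)*(-289) = 1/(19 - 1) - 4*(-8)*(-289) = 1/18 + 32*(-289) = 1/18 - 9248 = -166463/18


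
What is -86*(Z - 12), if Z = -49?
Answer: 5246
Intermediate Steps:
-86*(Z - 12) = -86*(-49 - 12) = -86*(-61) = 5246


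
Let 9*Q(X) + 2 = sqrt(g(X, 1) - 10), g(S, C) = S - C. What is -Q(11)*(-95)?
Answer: -190/9 ≈ -21.111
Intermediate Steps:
Q(X) = -2/9 + sqrt(-11 + X)/9 (Q(X) = -2/9 + sqrt((X - 1*1) - 10)/9 = -2/9 + sqrt((X - 1) - 10)/9 = -2/9 + sqrt((-1 + X) - 10)/9 = -2/9 + sqrt(-11 + X)/9)
-Q(11)*(-95) = -(-2/9 + sqrt(-11 + 11)/9)*(-95) = -(-2/9 + sqrt(0)/9)*(-95) = -(-2/9 + (1/9)*0)*(-95) = -(-2/9 + 0)*(-95) = -(-2)*(-95)/9 = -1*190/9 = -190/9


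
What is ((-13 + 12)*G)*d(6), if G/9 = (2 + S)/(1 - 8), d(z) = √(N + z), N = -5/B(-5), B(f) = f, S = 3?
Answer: 45*√7/7 ≈ 17.008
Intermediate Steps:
N = 1 (N = -5/(-5) = -5*(-⅕) = 1)
d(z) = √(1 + z)
G = -45/7 (G = 9*((2 + 3)/(1 - 8)) = 9*(5/(-7)) = 9*(5*(-⅐)) = 9*(-5/7) = -45/7 ≈ -6.4286)
((-13 + 12)*G)*d(6) = ((-13 + 12)*(-45/7))*√(1 + 6) = (-1*(-45/7))*√7 = 45*√7/7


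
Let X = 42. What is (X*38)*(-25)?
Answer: -39900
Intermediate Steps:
(X*38)*(-25) = (42*38)*(-25) = 1596*(-25) = -39900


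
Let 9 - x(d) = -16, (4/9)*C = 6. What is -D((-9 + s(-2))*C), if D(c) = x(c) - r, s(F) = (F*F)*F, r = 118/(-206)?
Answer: -2634/103 ≈ -25.573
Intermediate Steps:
C = 27/2 (C = (9/4)*6 = 27/2 ≈ 13.500)
r = -59/103 (r = 118*(-1/206) = -59/103 ≈ -0.57282)
x(d) = 25 (x(d) = 9 - 1*(-16) = 9 + 16 = 25)
s(F) = F³ (s(F) = F²*F = F³)
D(c) = 2634/103 (D(c) = 25 - 1*(-59/103) = 25 + 59/103 = 2634/103)
-D((-9 + s(-2))*C) = -1*2634/103 = -2634/103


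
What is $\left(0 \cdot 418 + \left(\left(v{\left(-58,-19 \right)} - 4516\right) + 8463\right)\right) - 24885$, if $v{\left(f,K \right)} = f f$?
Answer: $-17574$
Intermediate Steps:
$v{\left(f,K \right)} = f^{2}$
$\left(0 \cdot 418 + \left(\left(v{\left(-58,-19 \right)} - 4516\right) + 8463\right)\right) - 24885 = \left(0 \cdot 418 + \left(\left(\left(-58\right)^{2} - 4516\right) + 8463\right)\right) - 24885 = \left(0 + \left(\left(3364 - 4516\right) + 8463\right)\right) - 24885 = \left(0 + \left(-1152 + 8463\right)\right) - 24885 = \left(0 + 7311\right) - 24885 = 7311 - 24885 = -17574$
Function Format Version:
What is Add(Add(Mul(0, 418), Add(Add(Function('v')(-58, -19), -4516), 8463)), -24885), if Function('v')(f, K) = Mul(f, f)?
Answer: -17574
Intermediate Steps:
Function('v')(f, K) = Pow(f, 2)
Add(Add(Mul(0, 418), Add(Add(Function('v')(-58, -19), -4516), 8463)), -24885) = Add(Add(Mul(0, 418), Add(Add(Pow(-58, 2), -4516), 8463)), -24885) = Add(Add(0, Add(Add(3364, -4516), 8463)), -24885) = Add(Add(0, Add(-1152, 8463)), -24885) = Add(Add(0, 7311), -24885) = Add(7311, -24885) = -17574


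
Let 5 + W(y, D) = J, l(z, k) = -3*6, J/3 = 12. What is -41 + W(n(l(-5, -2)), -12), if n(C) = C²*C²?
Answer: -10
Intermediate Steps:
J = 36 (J = 3*12 = 36)
l(z, k) = -18
n(C) = C⁴
W(y, D) = 31 (W(y, D) = -5 + 36 = 31)
-41 + W(n(l(-5, -2)), -12) = -41 + 31 = -10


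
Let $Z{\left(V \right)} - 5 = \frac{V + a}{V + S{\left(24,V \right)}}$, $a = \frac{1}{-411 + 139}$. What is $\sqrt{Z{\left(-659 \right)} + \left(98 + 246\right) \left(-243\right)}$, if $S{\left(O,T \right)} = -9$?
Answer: $\frac{i \sqrt{43116586576217}}{22712} \approx 289.11 i$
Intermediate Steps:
$a = - \frac{1}{272}$ ($a = \frac{1}{-272} = - \frac{1}{272} \approx -0.0036765$)
$Z{\left(V \right)} = 5 + \frac{- \frac{1}{272} + V}{-9 + V}$ ($Z{\left(V \right)} = 5 + \frac{V - \frac{1}{272}}{V - 9} = 5 + \frac{- \frac{1}{272} + V}{-9 + V}$)
$\sqrt{Z{\left(-659 \right)} + \left(98 + 246\right) \left(-243\right)} = \sqrt{\frac{-12241 + 1632 \left(-659\right)}{272 \left(-9 - 659\right)} + \left(98 + 246\right) \left(-243\right)} = \sqrt{\frac{-12241 - 1075488}{272 \left(-668\right)} + 344 \left(-243\right)} = \sqrt{\frac{1}{272} \left(- \frac{1}{668}\right) \left(-1087729\right) - 83592} = \sqrt{\frac{1087729}{181696} - 83592} = \sqrt{- \frac{15187244303}{181696}} = \frac{i \sqrt{43116586576217}}{22712}$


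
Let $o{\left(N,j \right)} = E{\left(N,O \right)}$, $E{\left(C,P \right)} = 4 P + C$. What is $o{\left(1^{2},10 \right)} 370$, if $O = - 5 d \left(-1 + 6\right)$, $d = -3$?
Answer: $111370$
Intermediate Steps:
$O = 75$ ($O = - 5 \left(- 3 \left(-1 + 6\right)\right) = - 5 \left(\left(-3\right) 5\right) = \left(-5\right) \left(-15\right) = 75$)
$E{\left(C,P \right)} = C + 4 P$
$o{\left(N,j \right)} = 300 + N$ ($o{\left(N,j \right)} = N + 4 \cdot 75 = N + 300 = 300 + N$)
$o{\left(1^{2},10 \right)} 370 = \left(300 + 1^{2}\right) 370 = \left(300 + 1\right) 370 = 301 \cdot 370 = 111370$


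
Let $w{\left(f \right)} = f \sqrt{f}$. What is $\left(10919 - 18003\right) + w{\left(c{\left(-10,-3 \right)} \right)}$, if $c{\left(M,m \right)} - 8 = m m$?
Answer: $-7084 + 17 \sqrt{17} \approx -7013.9$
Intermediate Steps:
$c{\left(M,m \right)} = 8 + m^{2}$ ($c{\left(M,m \right)} = 8 + m m = 8 + m^{2}$)
$w{\left(f \right)} = f^{\frac{3}{2}}$
$\left(10919 - 18003\right) + w{\left(c{\left(-10,-3 \right)} \right)} = \left(10919 - 18003\right) + \left(8 + \left(-3\right)^{2}\right)^{\frac{3}{2}} = -7084 + \left(8 + 9\right)^{\frac{3}{2}} = -7084 + 17^{\frac{3}{2}} = -7084 + 17 \sqrt{17}$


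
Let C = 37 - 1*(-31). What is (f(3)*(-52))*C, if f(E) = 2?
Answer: -7072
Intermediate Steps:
C = 68 (C = 37 + 31 = 68)
(f(3)*(-52))*C = (2*(-52))*68 = -104*68 = -7072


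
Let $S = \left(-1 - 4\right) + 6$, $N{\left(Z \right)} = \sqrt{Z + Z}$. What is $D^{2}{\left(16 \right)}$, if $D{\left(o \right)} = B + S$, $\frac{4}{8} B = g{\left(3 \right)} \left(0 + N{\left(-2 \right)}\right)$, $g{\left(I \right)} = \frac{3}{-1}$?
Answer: $\left(1 - 12 i\right)^{2} \approx -143.0 - 24.0 i$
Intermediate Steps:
$N{\left(Z \right)} = \sqrt{2} \sqrt{Z}$ ($N{\left(Z \right)} = \sqrt{2 Z} = \sqrt{2} \sqrt{Z}$)
$g{\left(I \right)} = -3$ ($g{\left(I \right)} = 3 \left(-1\right) = -3$)
$S = 1$ ($S = -5 + 6 = 1$)
$B = - 12 i$ ($B = 2 \left(- 3 \left(0 + \sqrt{2} \sqrt{-2}\right)\right) = 2 \left(- 3 \left(0 + \sqrt{2} i \sqrt{2}\right)\right) = 2 \left(- 3 \left(0 + 2 i\right)\right) = 2 \left(- 3 \cdot 2 i\right) = 2 \left(- 6 i\right) = - 12 i \approx - 12.0 i$)
$D{\left(o \right)} = 1 - 12 i$ ($D{\left(o \right)} = - 12 i + 1 = 1 - 12 i$)
$D^{2}{\left(16 \right)} = \left(1 - 12 i\right)^{2}$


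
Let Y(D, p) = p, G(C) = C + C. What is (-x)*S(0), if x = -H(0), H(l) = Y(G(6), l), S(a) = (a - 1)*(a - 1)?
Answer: 0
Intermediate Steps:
G(C) = 2*C
S(a) = (-1 + a)² (S(a) = (-1 + a)*(-1 + a) = (-1 + a)²)
H(l) = l
x = 0 (x = -1*0 = 0)
(-x)*S(0) = (-1*0)*(-1 + 0)² = 0*(-1)² = 0*1 = 0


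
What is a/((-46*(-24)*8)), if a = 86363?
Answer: 86363/8832 ≈ 9.7784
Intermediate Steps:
a/((-46*(-24)*8)) = 86363/((-46*(-24)*8)) = 86363/((1104*8)) = 86363/8832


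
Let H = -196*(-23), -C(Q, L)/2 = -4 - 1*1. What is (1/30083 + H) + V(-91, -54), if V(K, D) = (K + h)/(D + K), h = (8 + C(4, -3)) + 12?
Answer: 19665888988/4362035 ≈ 4508.4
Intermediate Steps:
C(Q, L) = 10 (C(Q, L) = -2*(-4 - 1*1) = -2*(-4 - 1) = -2*(-5) = 10)
h = 30 (h = (8 + 10) + 12 = 18 + 12 = 30)
H = 4508
V(K, D) = (30 + K)/(D + K) (V(K, D) = (K + 30)/(D + K) = (30 + K)/(D + K))
(1/30083 + H) + V(-91, -54) = (1/30083 + 4508) + (30 - 91)/(-54 - 91) = (1/30083 + 4508) - 61/(-145) = 135614165/30083 - 1/145*(-61) = 135614165/30083 + 61/145 = 19665888988/4362035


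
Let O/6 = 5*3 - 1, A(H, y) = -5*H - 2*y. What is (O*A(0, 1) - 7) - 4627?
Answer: -4802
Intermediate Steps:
O = 84 (O = 6*(5*3 - 1) = 6*(15 - 1) = 6*14 = 84)
(O*A(0, 1) - 7) - 4627 = (84*(-5*0 - 2*1) - 7) - 4627 = (84*(0 - 2) - 7) - 4627 = (84*(-2) - 7) - 4627 = (-168 - 7) - 4627 = -175 - 4627 = -4802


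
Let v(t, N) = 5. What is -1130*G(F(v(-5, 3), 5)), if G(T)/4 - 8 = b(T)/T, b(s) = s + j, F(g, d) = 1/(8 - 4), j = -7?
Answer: 85880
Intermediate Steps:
F(g, d) = 1/4
b(s) = -7 + s (b(s) = s - 7 = -7 + s)
G(T) = 32 + 4*(-7 + T)/T (G(T) = 32 + 4*((-7 + T)/T) = 32 + 4*(-7 + T)/T)
-1130*G(F(v(-5, 3), 5)) = -1130*(36 - 28/1/4) = -1130*(36 - 28*4) = -1130*(36 - 112) = -1130*(-76) = 85880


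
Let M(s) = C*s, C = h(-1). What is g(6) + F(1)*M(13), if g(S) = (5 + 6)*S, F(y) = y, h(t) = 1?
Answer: 79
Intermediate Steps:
C = 1
g(S) = 11*S
M(s) = s (M(s) = 1*s = s)
g(6) + F(1)*M(13) = 11*6 + 1*13 = 66 + 13 = 79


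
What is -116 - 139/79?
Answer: -9303/79 ≈ -117.76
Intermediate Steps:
-116 - 139/79 = -9303/79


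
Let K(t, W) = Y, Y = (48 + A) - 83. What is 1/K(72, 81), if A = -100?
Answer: -1/135 ≈ -0.0074074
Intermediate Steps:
Y = -135 (Y = (48 - 100) - 83 = -52 - 83 = -135)
K(t, W) = -135
1/K(72, 81) = 1/(-135) = -1/135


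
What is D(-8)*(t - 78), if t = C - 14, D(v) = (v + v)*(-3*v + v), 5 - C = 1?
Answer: 22528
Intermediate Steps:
C = 4 (C = 5 - 1*1 = 5 - 1 = 4)
D(v) = -4*v**2 (D(v) = (2*v)*(-2*v) = -4*v**2)
t = -10 (t = 4 - 14 = -10)
D(-8)*(t - 78) = (-4*(-8)**2)*(-10 - 78) = -4*64*(-88) = -256*(-88) = 22528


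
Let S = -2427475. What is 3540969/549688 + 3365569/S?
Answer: 6745600830803/1334353877800 ≈ 5.0553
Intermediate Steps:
3540969/549688 + 3365569/S = 3540969/549688 + 3365569/(-2427475) = 3540969*(1/549688) + 3365569*(-1/2427475) = 3540969/549688 - 3365569/2427475 = 6745600830803/1334353877800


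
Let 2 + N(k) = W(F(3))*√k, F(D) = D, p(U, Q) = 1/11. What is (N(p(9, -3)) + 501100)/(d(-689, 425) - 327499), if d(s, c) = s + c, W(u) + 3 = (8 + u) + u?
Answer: -501098/327763 - √11/327763 ≈ -1.5289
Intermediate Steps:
p(U, Q) = 1/11
W(u) = 5 + 2*u (W(u) = -3 + ((8 + u) + u) = -3 + (8 + 2*u) = 5 + 2*u)
N(k) = -2 + 11*√k (N(k) = -2 + (5 + 2*3)*√k = -2 + (5 + 6)*√k = -2 + 11*√k)
d(s, c) = c + s
(N(p(9, -3)) + 501100)/(d(-689, 425) - 327499) = ((-2 + 11*√(1/11)) + 501100)/((425 - 689) - 327499) = ((-2 + 11*(√11/11)) + 501100)/(-264 - 327499) = ((-2 + √11) + 501100)/(-327763) = (501098 + √11)*(-1/327763) = -501098/327763 - √11/327763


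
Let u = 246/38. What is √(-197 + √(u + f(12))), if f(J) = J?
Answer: √(-71117 + 57*√741)/19 ≈ 13.882*I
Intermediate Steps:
u = 123/19 (u = 246*(1/38) = 123/19 ≈ 6.4737)
√(-197 + √(u + f(12))) = √(-197 + √(123/19 + 12)) = √(-197 + √(351/19)) = √(-197 + 3*√741/19)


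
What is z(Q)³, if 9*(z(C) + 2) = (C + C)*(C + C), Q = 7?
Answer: 5639752/729 ≈ 7736.3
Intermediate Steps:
z(C) = -2 + 4*C²/9 (z(C) = -2 + ((C + C)*(C + C))/9 = -2 + ((2*C)*(2*C))/9 = -2 + (4*C²)/9 = -2 + 4*C²/9)
z(Q)³ = (-2 + (4/9)*7²)³ = (-2 + (4/9)*49)³ = (-2 + 196/9)³ = (178/9)³ = 5639752/729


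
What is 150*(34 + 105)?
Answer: 20850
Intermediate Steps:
150*(34 + 105) = 150*139 = 20850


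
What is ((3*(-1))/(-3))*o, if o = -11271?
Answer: -11271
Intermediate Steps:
((3*(-1))/(-3))*o = ((3*(-1))/(-3))*(-11271) = -3*(-⅓)*(-11271) = 1*(-11271) = -11271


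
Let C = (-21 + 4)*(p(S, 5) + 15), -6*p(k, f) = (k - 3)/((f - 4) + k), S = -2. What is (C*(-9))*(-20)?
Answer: -43350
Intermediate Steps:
p(k, f) = -(-3 + k)/(6*(-4 + f + k)) (p(k, f) = -(k - 3)/(6*((f - 4) + k)) = -(-3 + k)/(6*((-4 + f) + k)) = -(-3 + k)/(6*(-4 + f + k)))
C = -1445/6 (C = (-21 + 4)*((3 - 1*(-2))/(6*(-4 + 5 - 2)) + 15) = -17*((⅙)*(3 + 2)/(-1) + 15) = -17*((⅙)*(-1)*5 + 15) = -17*(-⅚ + 15) = -17*85/6 = -1445/6 ≈ -240.83)
(C*(-9))*(-20) = -1445/6*(-9)*(-20) = (4335/2)*(-20) = -43350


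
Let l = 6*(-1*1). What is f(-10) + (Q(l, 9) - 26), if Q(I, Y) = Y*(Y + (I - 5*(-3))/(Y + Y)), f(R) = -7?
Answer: 105/2 ≈ 52.500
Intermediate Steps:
l = -6 (l = 6*(-1) = -6)
Q(I, Y) = Y*(Y + (15 + I)/(2*Y)) (Q(I, Y) = Y*(Y + (I + 15)/((2*Y))) = Y*(Y + (15 + I)*(1/(2*Y))) = Y*(Y + (15 + I)/(2*Y)))
f(-10) + (Q(l, 9) - 26) = -7 + ((15/2 + 9² + (½)*(-6)) - 26) = -7 + ((15/2 + 81 - 3) - 26) = -7 + (171/2 - 26) = -7 + 119/2 = 105/2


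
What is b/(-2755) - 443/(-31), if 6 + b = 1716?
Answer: 12289/899 ≈ 13.670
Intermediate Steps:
b = 1710 (b = -6 + 1716 = 1710)
b/(-2755) - 443/(-31) = 1710/(-2755) - 443/(-31) = 1710*(-1/2755) - 443*(-1/31) = -18/29 + 443/31 = 12289/899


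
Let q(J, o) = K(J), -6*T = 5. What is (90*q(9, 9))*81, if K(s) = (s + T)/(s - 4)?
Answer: 11907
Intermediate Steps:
T = -⅚ (T = -⅙*5 = -⅚ ≈ -0.83333)
K(s) = (-⅚ + s)/(-4 + s) (K(s) = (s - ⅚)/(s - 4) = (-⅚ + s)/(-4 + s))
q(J, o) = (-⅚ + J)/(-4 + J)
(90*q(9, 9))*81 = (90*((-⅚ + 9)/(-4 + 9)))*81 = (90*((49/6)/5))*81 = (90*((⅕)*(49/6)))*81 = (90*(49/30))*81 = 147*81 = 11907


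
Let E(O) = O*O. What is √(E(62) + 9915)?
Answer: √13759 ≈ 117.30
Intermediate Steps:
E(O) = O²
√(E(62) + 9915) = √(62² + 9915) = √(3844 + 9915) = √13759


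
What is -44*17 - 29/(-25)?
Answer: -18671/25 ≈ -746.84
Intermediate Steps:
-44*17 - 29/(-25) = -748 - 29*(-1/25) = -748 + 29/25 = -18671/25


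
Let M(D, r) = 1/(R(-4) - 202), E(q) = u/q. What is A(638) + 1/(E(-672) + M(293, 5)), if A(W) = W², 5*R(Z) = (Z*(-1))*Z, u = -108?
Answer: 1822364716/4477 ≈ 4.0705e+5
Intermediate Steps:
E(q) = -108/q
R(Z) = -Z²/5 (R(Z) = ((Z*(-1))*Z)/5 = ((-Z)*Z)/5 = (-Z²)/5 = -Z²/5)
M(D, r) = -5/1026 (M(D, r) = 1/(-⅕*(-4)² - 202) = 1/(-⅕*16 - 202) = 1/(-16/5 - 202) = 1/(-1026/5) = -5/1026)
A(638) + 1/(E(-672) + M(293, 5)) = 638² + 1/(-108/(-672) - 5/1026) = 407044 + 1/(-108*(-1/672) - 5/1026) = 407044 + 1/(9/56 - 5/1026) = 407044 + 1/(4477/28728) = 407044 + 28728/4477 = 1822364716/4477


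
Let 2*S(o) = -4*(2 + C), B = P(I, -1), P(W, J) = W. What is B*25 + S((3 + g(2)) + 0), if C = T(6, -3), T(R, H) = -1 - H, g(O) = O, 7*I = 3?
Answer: 19/7 ≈ 2.7143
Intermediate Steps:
I = 3/7 (I = (⅐)*3 = 3/7 ≈ 0.42857)
B = 3/7 ≈ 0.42857
C = 2 (C = -1 - 1*(-3) = -1 + 3 = 2)
S(o) = -8 (S(o) = (-4*(2 + 2))/2 = (-4*4)/2 = (½)*(-16) = -8)
B*25 + S((3 + g(2)) + 0) = (3/7)*25 - 8 = 75/7 - 8 = 19/7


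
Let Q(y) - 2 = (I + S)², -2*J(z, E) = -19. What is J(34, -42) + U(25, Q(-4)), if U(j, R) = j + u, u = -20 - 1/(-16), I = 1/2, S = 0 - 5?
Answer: 233/16 ≈ 14.563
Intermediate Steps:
S = -5
J(z, E) = 19/2 (J(z, E) = -½*(-19) = 19/2)
I = ½ (I = 1*(½) = ½ ≈ 0.50000)
u = -319/16 (u = -20 - 1*(-1/16) = -20 + 1/16 = -319/16 ≈ -19.938)
Q(y) = 89/4 (Q(y) = 2 + (½ - 5)² = 2 + (-9/2)² = 2 + 81/4 = 89/4)
U(j, R) = -319/16 + j (U(j, R) = j - 319/16 = -319/16 + j)
J(34, -42) + U(25, Q(-4)) = 19/2 + (-319/16 + 25) = 19/2 + 81/16 = 233/16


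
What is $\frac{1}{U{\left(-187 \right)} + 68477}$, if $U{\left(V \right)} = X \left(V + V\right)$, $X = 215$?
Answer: $- \frac{1}{11933} \approx -8.3801 \cdot 10^{-5}$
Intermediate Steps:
$U{\left(V \right)} = 430 V$ ($U{\left(V \right)} = 215 \left(V + V\right) = 215 \cdot 2 V = 430 V$)
$\frac{1}{U{\left(-187 \right)} + 68477} = \frac{1}{430 \left(-187\right) + 68477} = \frac{1}{-80410 + 68477} = \frac{1}{-11933} = - \frac{1}{11933}$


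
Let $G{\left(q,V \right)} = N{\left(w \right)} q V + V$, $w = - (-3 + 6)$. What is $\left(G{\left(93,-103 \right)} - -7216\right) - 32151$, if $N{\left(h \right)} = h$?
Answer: $3699$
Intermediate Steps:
$w = -3$ ($w = \left(-1\right) 3 = -3$)
$G{\left(q,V \right)} = V - 3 V q$ ($G{\left(q,V \right)} = - 3 q V + V = - 3 V q + V = V - 3 V q$)
$\left(G{\left(93,-103 \right)} - -7216\right) - 32151 = \left(- 103 \left(1 - 279\right) - -7216\right) - 32151 = \left(- 103 \left(1 - 279\right) + 7216\right) - 32151 = \left(\left(-103\right) \left(-278\right) + 7216\right) - 32151 = \left(28634 + 7216\right) - 32151 = 35850 - 32151 = 3699$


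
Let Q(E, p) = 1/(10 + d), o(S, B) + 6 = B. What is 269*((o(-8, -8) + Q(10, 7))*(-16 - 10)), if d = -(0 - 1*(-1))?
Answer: 874250/9 ≈ 97139.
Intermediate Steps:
o(S, B) = -6 + B
d = -1 (d = -(0 + 1) = -1*1 = -1)
Q(E, p) = ⅑ (Q(E, p) = 1/(10 - 1) = 1/9 = ⅑)
269*((o(-8, -8) + Q(10, 7))*(-16 - 10)) = 269*(((-6 - 8) + ⅑)*(-16 - 10)) = 269*((-14 + ⅑)*(-26)) = 269*(-125/9*(-26)) = 269*(3250/9) = 874250/9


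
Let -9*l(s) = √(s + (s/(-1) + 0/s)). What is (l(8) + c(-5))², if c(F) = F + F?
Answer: 100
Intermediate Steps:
l(s) = 0 (l(s) = -√(s + (s/(-1) + 0/s))/9 = -√(s + (s*(-1) + 0))/9 = -√(s + (-s + 0))/9 = -√(s - s)/9 = -√0/9 = -⅑*0 = 0)
c(F) = 2*F
(l(8) + c(-5))² = (0 + 2*(-5))² = (0 - 10)² = (-10)² = 100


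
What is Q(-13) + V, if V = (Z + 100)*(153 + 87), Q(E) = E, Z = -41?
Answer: 14147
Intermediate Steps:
V = 14160 (V = (-41 + 100)*(153 + 87) = 59*240 = 14160)
Q(-13) + V = -13 + 14160 = 14147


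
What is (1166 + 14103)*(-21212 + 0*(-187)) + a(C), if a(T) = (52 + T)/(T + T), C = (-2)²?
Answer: -323886021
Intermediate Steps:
C = 4
a(T) = (52 + T)/(2*T) (a(T) = (52 + T)/((2*T)) = (52 + T)*(1/(2*T)) = (52 + T)/(2*T))
(1166 + 14103)*(-21212 + 0*(-187)) + a(C) = (1166 + 14103)*(-21212 + 0*(-187)) + (½)*(52 + 4)/4 = 15269*(-21212 + 0) + (½)*(¼)*56 = 15269*(-21212) + 7 = -323886028 + 7 = -323886021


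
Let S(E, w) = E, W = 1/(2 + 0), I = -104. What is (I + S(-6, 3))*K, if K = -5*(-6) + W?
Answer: -3355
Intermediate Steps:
W = ½ (W = 1/2 = ½ ≈ 0.50000)
K = 61/2 (K = -5*(-6) + ½ = 30 + ½ = 61/2 ≈ 30.500)
(I + S(-6, 3))*K = (-104 - 6)*(61/2) = -110*61/2 = -3355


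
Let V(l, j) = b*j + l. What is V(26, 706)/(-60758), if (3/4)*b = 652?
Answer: -920663/91137 ≈ -10.102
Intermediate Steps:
b = 2608/3 (b = (4/3)*652 = 2608/3 ≈ 869.33)
V(l, j) = l + 2608*j/3 (V(l, j) = 2608*j/3 + l = l + 2608*j/3)
V(26, 706)/(-60758) = (26 + (2608/3)*706)/(-60758) = (26 + 1841248/3)*(-1/60758) = (1841326/3)*(-1/60758) = -920663/91137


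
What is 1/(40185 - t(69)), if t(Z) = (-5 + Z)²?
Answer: 1/36089 ≈ 2.7709e-5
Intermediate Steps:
1/(40185 - t(69)) = 1/(40185 - (-5 + 69)²) = 1/(40185 - 1*64²) = 1/(40185 - 1*4096) = 1/(40185 - 4096) = 1/36089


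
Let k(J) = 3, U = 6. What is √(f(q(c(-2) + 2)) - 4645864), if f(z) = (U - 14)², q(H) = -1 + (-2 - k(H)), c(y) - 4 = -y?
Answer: 30*I*√5162 ≈ 2155.4*I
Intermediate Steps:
c(y) = 4 - y
q(H) = -6 (q(H) = -1 + (-2 - 1*3) = -1 + (-2 - 3) = -1 - 5 = -6)
f(z) = 64 (f(z) = (6 - 14)² = (-8)² = 64)
√(f(q(c(-2) + 2)) - 4645864) = √(64 - 4645864) = √(-4645800) = 30*I*√5162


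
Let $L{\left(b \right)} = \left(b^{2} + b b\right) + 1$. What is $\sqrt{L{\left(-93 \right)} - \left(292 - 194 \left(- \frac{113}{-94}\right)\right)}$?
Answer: $\frac{\sqrt{38083630}}{47} \approx 131.3$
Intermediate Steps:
$L{\left(b \right)} = 1 + 2 b^{2}$ ($L{\left(b \right)} = \left(b^{2} + b^{2}\right) + 1 = 2 b^{2} + 1 = 1 + 2 b^{2}$)
$\sqrt{L{\left(-93 \right)} - \left(292 - 194 \left(- \frac{113}{-94}\right)\right)} = \sqrt{\left(1 + 2 \left(-93\right)^{2}\right) - \left(292 - 194 \left(- \frac{113}{-94}\right)\right)} = \sqrt{\left(1 + 2 \cdot 8649\right) - \left(292 - 194 \left(\left(-113\right) \left(- \frac{1}{94}\right)\right)\right)} = \sqrt{\left(1 + 17298\right) + \left(194 \cdot \frac{113}{94} - 292\right)} = \sqrt{17299 + \left(\frac{10961}{47} - 292\right)} = \sqrt{17299 - \frac{2763}{47}} = \sqrt{\frac{810290}{47}} = \frac{\sqrt{38083630}}{47}$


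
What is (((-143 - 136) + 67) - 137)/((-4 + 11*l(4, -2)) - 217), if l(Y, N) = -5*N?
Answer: 349/111 ≈ 3.1441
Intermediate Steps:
(((-143 - 136) + 67) - 137)/((-4 + 11*l(4, -2)) - 217) = (((-143 - 136) + 67) - 137)/((-4 + 11*(-5*(-2))) - 217) = ((-279 + 67) - 137)/((-4 + 11*10) - 217) = (-212 - 137)/((-4 + 110) - 217) = -349/(106 - 217) = -349/(-111) = -349*(-1/111) = 349/111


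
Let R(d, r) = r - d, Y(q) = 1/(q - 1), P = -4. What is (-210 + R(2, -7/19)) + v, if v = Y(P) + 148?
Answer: -6134/95 ≈ -64.568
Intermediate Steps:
Y(q) = 1/(-1 + q)
v = 739/5 (v = 1/(-1 - 4) + 148 = 1/(-5) + 148 = -1/5 + 148 = 739/5 ≈ 147.80)
(-210 + R(2, -7/19)) + v = (-210 + (-7/19 - 1*2)) + 739/5 = (-210 + (-7*1/19 - 2)) + 739/5 = (-210 + (-7/19 - 2)) + 739/5 = (-210 - 45/19) + 739/5 = -4035/19 + 739/5 = -6134/95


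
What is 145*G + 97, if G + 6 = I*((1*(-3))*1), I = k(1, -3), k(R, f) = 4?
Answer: -2513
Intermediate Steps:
I = 4
G = -18 (G = -6 + 4*((1*(-3))*1) = -6 + 4*(-3*1) = -6 + 4*(-3) = -6 - 12 = -18)
145*G + 97 = 145*(-18) + 97 = -2610 + 97 = -2513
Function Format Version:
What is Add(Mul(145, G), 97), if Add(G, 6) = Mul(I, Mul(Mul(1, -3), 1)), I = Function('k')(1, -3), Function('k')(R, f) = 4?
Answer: -2513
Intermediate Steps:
I = 4
G = -18 (G = Add(-6, Mul(4, Mul(Mul(1, -3), 1))) = Add(-6, Mul(4, Mul(-3, 1))) = Add(-6, Mul(4, -3)) = Add(-6, -12) = -18)
Add(Mul(145, G), 97) = Add(Mul(145, -18), 97) = Add(-2610, 97) = -2513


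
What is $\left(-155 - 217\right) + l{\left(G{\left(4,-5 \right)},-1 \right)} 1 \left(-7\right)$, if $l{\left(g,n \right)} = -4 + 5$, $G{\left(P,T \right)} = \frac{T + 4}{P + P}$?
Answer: $-379$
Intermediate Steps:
$G{\left(P,T \right)} = \frac{4 + T}{2 P}$
$l{\left(g,n \right)} = 1$
$\left(-155 - 217\right) + l{\left(G{\left(4,-5 \right)},-1 \right)} 1 \left(-7\right) = \left(-155 - 217\right) + 1 \cdot 1 \left(-7\right) = \left(-155 - 217\right) + 1 \left(-7\right) = -372 - 7 = -379$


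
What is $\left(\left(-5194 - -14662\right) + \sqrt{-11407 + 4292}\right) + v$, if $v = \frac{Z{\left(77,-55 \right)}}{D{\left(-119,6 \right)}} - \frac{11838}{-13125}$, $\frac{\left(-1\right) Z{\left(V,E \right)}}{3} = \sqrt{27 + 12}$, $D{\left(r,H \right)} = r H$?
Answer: $\frac{41426446}{4375} + \frac{\sqrt{39}}{238} + i \sqrt{7115} \approx 9468.9 + 84.35 i$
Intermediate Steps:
$D{\left(r,H \right)} = H r$
$Z{\left(V,E \right)} = - 3 \sqrt{39}$ ($Z{\left(V,E \right)} = - 3 \sqrt{27 + 12} = - 3 \sqrt{39}$)
$v = \frac{3946}{4375} + \frac{\sqrt{39}}{238}$ ($v = \frac{\left(-3\right) \sqrt{39}}{6 \left(-119\right)} - \frac{11838}{-13125} = \frac{\left(-3\right) \sqrt{39}}{-714} - - \frac{3946}{4375} = - 3 \sqrt{39} \left(- \frac{1}{714}\right) + \frac{3946}{4375} = \frac{\sqrt{39}}{238} + \frac{3946}{4375} = \frac{3946}{4375} + \frac{\sqrt{39}}{238} \approx 0.92818$)
$\left(\left(-5194 - -14662\right) + \sqrt{-11407 + 4292}\right) + v = \left(\left(-5194 - -14662\right) + \sqrt{-11407 + 4292}\right) + \left(\frac{3946}{4375} + \frac{\sqrt{39}}{238}\right) = \left(\left(-5194 + 14662\right) + \sqrt{-7115}\right) + \left(\frac{3946}{4375} + \frac{\sqrt{39}}{238}\right) = \left(9468 + i \sqrt{7115}\right) + \left(\frac{3946}{4375} + \frac{\sqrt{39}}{238}\right) = \frac{41426446}{4375} + \frac{\sqrt{39}}{238} + i \sqrt{7115}$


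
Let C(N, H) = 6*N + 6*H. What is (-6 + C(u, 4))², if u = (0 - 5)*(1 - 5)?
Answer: 19044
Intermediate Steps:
u = 20 (u = -5*(-4) = 20)
C(N, H) = 6*H + 6*N
(-6 + C(u, 4))² = (-6 + (6*4 + 6*20))² = (-6 + (24 + 120))² = (-6 + 144)² = 138² = 19044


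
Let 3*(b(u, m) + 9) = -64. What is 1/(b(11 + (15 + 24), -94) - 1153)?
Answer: -3/3550 ≈ -0.00084507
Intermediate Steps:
b(u, m) = -91/3 (b(u, m) = -9 + (1/3)*(-64) = -9 - 64/3 = -91/3)
1/(b(11 + (15 + 24), -94) - 1153) = 1/(-91/3 - 1153) = 1/(-3550/3) = -3/3550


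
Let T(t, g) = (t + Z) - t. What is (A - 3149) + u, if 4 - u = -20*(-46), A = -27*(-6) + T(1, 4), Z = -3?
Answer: -3906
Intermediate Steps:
T(t, g) = -3 (T(t, g) = (t - 3) - t = (-3 + t) - t = -3)
A = 159 (A = -27*(-6) - 3 = 162 - 3 = 159)
u = -916 (u = 4 - (-20)*(-46) = 4 - 1*920 = 4 - 920 = -916)
(A - 3149) + u = (159 - 3149) - 916 = -2990 - 916 = -3906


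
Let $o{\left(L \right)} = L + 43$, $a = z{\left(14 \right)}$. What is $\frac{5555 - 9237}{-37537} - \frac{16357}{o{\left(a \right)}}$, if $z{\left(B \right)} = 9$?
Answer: $- \frac{613801245}{1951924} \approx -314.46$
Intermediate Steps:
$a = 9$
$o{\left(L \right)} = 43 + L$
$\frac{5555 - 9237}{-37537} - \frac{16357}{o{\left(a \right)}} = \frac{5555 - 9237}{-37537} - \frac{16357}{43 + 9} = \left(5555 - 9237\right) \left(- \frac{1}{37537}\right) - \frac{16357}{52} = \left(-3682\right) \left(- \frac{1}{37537}\right) - \frac{16357}{52} = \frac{3682}{37537} - \frac{16357}{52} = - \frac{613801245}{1951924}$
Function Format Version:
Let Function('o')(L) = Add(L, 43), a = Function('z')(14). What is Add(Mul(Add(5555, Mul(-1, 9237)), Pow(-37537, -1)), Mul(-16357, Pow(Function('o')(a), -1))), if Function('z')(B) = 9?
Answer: Rational(-613801245, 1951924) ≈ -314.46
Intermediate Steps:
a = 9
Function('o')(L) = Add(43, L)
Add(Mul(Add(5555, Mul(-1, 9237)), Pow(-37537, -1)), Mul(-16357, Pow(Function('o')(a), -1))) = Add(Mul(Add(5555, Mul(-1, 9237)), Pow(-37537, -1)), Mul(-16357, Pow(Add(43, 9), -1))) = Add(Mul(Add(5555, -9237), Rational(-1, 37537)), Mul(-16357, Pow(52, -1))) = Add(Mul(-3682, Rational(-1, 37537)), Mul(-16357, Rational(1, 52))) = Add(Rational(3682, 37537), Rational(-16357, 52)) = Rational(-613801245, 1951924)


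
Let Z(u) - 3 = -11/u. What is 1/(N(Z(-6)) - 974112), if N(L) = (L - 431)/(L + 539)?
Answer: -3263/3178530013 ≈ -1.0266e-6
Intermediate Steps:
Z(u) = 3 - 11/u
N(L) = (-431 + L)/(539 + L)
1/(N(Z(-6)) - 974112) = 1/((-431 + (3 - 11/(-6)))/(539 + (3 - 11/(-6))) - 974112) = 1/((-431 + (3 - 11*(-⅙)))/(539 + (3 - 11*(-⅙))) - 974112) = 1/((-431 + (3 + 11/6))/(539 + (3 + 11/6)) - 974112) = 1/((-431 + 29/6)/(539 + 29/6) - 974112) = 1/(-2557/6/(3263/6) - 974112) = 1/((6/3263)*(-2557/6) - 974112) = 1/(-2557/3263 - 974112) = 1/(-3178530013/3263) = -3263/3178530013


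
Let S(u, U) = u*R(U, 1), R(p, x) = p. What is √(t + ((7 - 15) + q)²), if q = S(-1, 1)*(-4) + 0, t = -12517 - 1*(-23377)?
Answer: 2*√2719 ≈ 104.29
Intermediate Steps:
t = 10860 (t = -12517 + 23377 = 10860)
S(u, U) = U*u (S(u, U) = u*U = U*u)
q = 4 (q = (1*(-1))*(-4) + 0 = -1*(-4) + 0 = 4 + 0 = 4)
√(t + ((7 - 15) + q)²) = √(10860 + ((7 - 15) + 4)²) = √(10860 + (-8 + 4)²) = √(10860 + (-4)²) = √(10860 + 16) = √10876 = 2*√2719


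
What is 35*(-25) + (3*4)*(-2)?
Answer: -899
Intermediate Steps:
35*(-25) + (3*4)*(-2) = -875 + 12*(-2) = -875 - 24 = -899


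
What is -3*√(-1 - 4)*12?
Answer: -36*I*√5 ≈ -80.498*I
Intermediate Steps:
-3*√(-1 - 4)*12 = -3*I*√5*12 = -36*I*√5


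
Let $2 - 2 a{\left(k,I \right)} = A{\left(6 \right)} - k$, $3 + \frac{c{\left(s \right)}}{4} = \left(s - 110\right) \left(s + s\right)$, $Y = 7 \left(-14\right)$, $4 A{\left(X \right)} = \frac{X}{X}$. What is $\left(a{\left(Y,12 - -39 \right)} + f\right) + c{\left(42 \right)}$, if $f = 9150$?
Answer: $- \frac{110065}{8} \approx -13758.0$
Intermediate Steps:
$A{\left(X \right)} = \frac{1}{4}$ ($A{\left(X \right)} = \frac{X \frac{1}{X}}{4} = \frac{1}{4} \cdot 1 = \frac{1}{4}$)
$Y = -98$
$c{\left(s \right)} = -12 + 8 s \left(-110 + s\right)$ ($c{\left(s \right)} = -12 + 4 \left(s - 110\right) \left(s + s\right) = -12 + 4 \left(-110 + s\right) 2 s = -12 + 4 \cdot 2 s \left(-110 + s\right) = -12 + 8 s \left(-110 + s\right)$)
$a{\left(k,I \right)} = \frac{7}{8} + \frac{k}{2}$ ($a{\left(k,I \right)} = 1 - \frac{\frac{1}{4} - k}{2} = 1 + \left(- \frac{1}{8} + \frac{k}{2}\right) = \frac{7}{8} + \frac{k}{2}$)
$\left(a{\left(Y,12 - -39 \right)} + f\right) + c{\left(42 \right)} = \left(\left(\frac{7}{8} + \frac{1}{2} \left(-98\right)\right) + 9150\right) - \left(36972 - 14112\right) = \left(\left(\frac{7}{8} - 49\right) + 9150\right) - 22860 = \left(- \frac{385}{8} + 9150\right) - 22860 = \frac{72815}{8} - 22860 = - \frac{110065}{8}$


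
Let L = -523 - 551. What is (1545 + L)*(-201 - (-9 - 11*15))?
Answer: -12717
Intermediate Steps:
L = -1074
(1545 + L)*(-201 - (-9 - 11*15)) = (1545 - 1074)*(-201 - (-9 - 11*15)) = 471*(-201 - (-9 - 165)) = 471*(-201 - 1*(-174)) = 471*(-201 + 174) = 471*(-27) = -12717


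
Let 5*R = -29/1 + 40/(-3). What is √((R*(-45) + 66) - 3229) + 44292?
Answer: 44292 + I*√2782 ≈ 44292.0 + 52.745*I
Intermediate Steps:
R = -127/15 (R = (-29/1 + 40/(-3))/5 = (-29*1 + 40*(-⅓))/5 = (-29 - 40/3)/5 = (⅕)*(-127/3) = -127/15 ≈ -8.4667)
√((R*(-45) + 66) - 3229) + 44292 = √((-127/15*(-45) + 66) - 3229) + 44292 = √((381 + 66) - 3229) + 44292 = √(447 - 3229) + 44292 = √(-2782) + 44292 = I*√2782 + 44292 = 44292 + I*√2782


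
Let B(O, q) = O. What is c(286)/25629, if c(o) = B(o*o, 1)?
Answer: 81796/25629 ≈ 3.1915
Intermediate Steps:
c(o) = o**2 (c(o) = o*o = o**2)
c(286)/25629 = 286**2/25629 = 81796*(1/25629) = 81796/25629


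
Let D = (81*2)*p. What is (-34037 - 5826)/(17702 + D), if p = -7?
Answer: -39863/16568 ≈ -2.4060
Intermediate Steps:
D = -1134 (D = (81*2)*(-7) = 162*(-7) = -1134)
(-34037 - 5826)/(17702 + D) = (-34037 - 5826)/(17702 - 1134) = -39863/16568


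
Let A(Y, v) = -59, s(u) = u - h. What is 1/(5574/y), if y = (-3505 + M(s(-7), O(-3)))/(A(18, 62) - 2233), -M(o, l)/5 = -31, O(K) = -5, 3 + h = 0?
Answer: 1675/6387804 ≈ 0.00026222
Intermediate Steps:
h = -3 (h = -3 + 0 = -3)
s(u) = 3 + u (s(u) = u - 1*(-3) = u + 3 = 3 + u)
M(o, l) = 155 (M(o, l) = -5*(-31) = 155)
y = 1675/1146 (y = (-3505 + 155)/(-59 - 2233) = -3350/(-2292) = -3350*(-1/2292) = 1675/1146 ≈ 1.4616)
1/(5574/y) = 1/(5574/(1675/1146)) = 1/(5574*(1146/1675)) = 1/(6387804/1675) = 1675/6387804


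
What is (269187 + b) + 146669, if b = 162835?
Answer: 578691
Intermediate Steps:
(269187 + b) + 146669 = (269187 + 162835) + 146669 = 432022 + 146669 = 578691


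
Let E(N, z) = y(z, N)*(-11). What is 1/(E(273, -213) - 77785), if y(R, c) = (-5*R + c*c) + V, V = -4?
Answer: -1/909275 ≈ -1.0998e-6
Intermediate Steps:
y(R, c) = -4 + c**2 - 5*R (y(R, c) = (-5*R + c*c) - 4 = (-5*R + c**2) - 4 = (c**2 - 5*R) - 4 = -4 + c**2 - 5*R)
E(N, z) = 44 - 11*N**2 + 55*z (E(N, z) = (-4 + N**2 - 5*z)*(-11) = 44 - 11*N**2 + 55*z)
1/(E(273, -213) - 77785) = 1/((44 - 11*273**2 + 55*(-213)) - 77785) = 1/((44 - 11*74529 - 11715) - 77785) = 1/((44 - 819819 - 11715) - 77785) = 1/(-831490 - 77785) = 1/(-909275) = -1/909275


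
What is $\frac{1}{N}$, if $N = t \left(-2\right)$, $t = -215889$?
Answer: $\frac{1}{431778} \approx 2.316 \cdot 10^{-6}$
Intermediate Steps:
$N = 431778$ ($N = \left(-215889\right) \left(-2\right) = 431778$)
$\frac{1}{N} = \frac{1}{431778}$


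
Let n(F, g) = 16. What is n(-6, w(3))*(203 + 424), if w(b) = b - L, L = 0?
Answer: 10032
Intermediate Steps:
w(b) = b (w(b) = b - 1*0 = b + 0 = b)
n(-6, w(3))*(203 + 424) = 16*(203 + 424) = 16*627 = 10032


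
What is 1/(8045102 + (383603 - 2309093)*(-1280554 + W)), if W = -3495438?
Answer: 1/9196132881182 ≈ 1.0874e-13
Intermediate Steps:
1/(8045102 + (383603 - 2309093)*(-1280554 + W)) = 1/(8045102 + (383603 - 2309093)*(-1280554 - 3495438)) = 1/(8045102 - 1925490*(-4775992)) = 1/(8045102 + 9196124836080) = 1/9196132881182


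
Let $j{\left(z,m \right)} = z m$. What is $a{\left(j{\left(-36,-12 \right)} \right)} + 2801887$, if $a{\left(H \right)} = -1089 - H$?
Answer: $2800366$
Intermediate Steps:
$j{\left(z,m \right)} = m z$
$a{\left(j{\left(-36,-12 \right)} \right)} + 2801887 = \left(-1089 - \left(-12\right) \left(-36\right)\right) + 2801887 = \left(-1089 - 432\right) + 2801887 = -1521 + 2801887 = 2800366$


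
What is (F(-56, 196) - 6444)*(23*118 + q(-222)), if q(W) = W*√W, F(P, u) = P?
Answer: -17641000 + 1443000*I*√222 ≈ -1.7641e+7 + 2.15e+7*I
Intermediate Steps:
q(W) = W^(3/2)
(F(-56, 196) - 6444)*(23*118 + q(-222)) = (-56 - 6444)*(23*118 + (-222)^(3/2)) = -6500*(2714 - 222*I*√222) = -17641000 + 1443000*I*√222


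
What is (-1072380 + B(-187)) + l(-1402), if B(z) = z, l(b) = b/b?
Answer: -1072566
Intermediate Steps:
l(b) = 1
(-1072380 + B(-187)) + l(-1402) = (-1072380 - 187) + 1 = -1072567 + 1 = -1072566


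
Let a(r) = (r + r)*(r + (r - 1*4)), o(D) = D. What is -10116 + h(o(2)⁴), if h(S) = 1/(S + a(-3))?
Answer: -768815/76 ≈ -10116.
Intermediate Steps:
a(r) = 2*r*(-4 + 2*r) (a(r) = (2*r)*(r + (r - 4)) = (2*r)*(r + (-4 + r)) = (2*r)*(-4 + 2*r) = 2*r*(-4 + 2*r))
h(S) = 1/(60 + S) (h(S) = 1/(S + 4*(-3)*(-2 - 3)) = 1/(S + 4*(-3)*(-5)) = 1/(S + 60) = 1/(60 + S))
-10116 + h(o(2)⁴) = -10116 + 1/(60 + 2⁴) = -10116 + 1/(60 + 16) = -10116 + 1/76 = -768815/76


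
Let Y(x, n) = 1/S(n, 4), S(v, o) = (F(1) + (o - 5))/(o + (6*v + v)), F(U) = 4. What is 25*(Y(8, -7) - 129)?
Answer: -3600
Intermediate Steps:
S(v, o) = (-1 + o)/(o + 7*v) (S(v, o) = (4 + (o - 5))/(o + (6*v + v)) = (4 + (-5 + o))/(o + 7*v) = (-1 + o)/(o + 7*v))
Y(x, n) = 4/3 + 7*n/3 (Y(x, n) = 1/((-1 + 4)/(4 + 7*n)) = 1/(3/(4 + 7*n)) = 4/3 + 7*n/3)
25*(Y(8, -7) - 129) = 25*((4/3 + (7/3)*(-7)) - 129) = 25*((4/3 - 49/3) - 129) = 25*(-15 - 129) = 25*(-144) = -3600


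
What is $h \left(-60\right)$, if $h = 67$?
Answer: $-4020$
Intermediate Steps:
$h \left(-60\right) = 67 \left(-60\right) = -4020$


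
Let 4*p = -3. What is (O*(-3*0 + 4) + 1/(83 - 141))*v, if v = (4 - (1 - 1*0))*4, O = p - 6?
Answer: -9402/29 ≈ -324.21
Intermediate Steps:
p = -¾ (p = (¼)*(-3) = -¾ ≈ -0.75000)
O = -27/4 (O = -¾ - 6 = -27/4 ≈ -6.7500)
v = 12 (v = (4 - (1 + 0))*4 = (4 - 1*1)*4 = (4 - 1)*4 = 3*4 = 12)
(O*(-3*0 + 4) + 1/(83 - 141))*v = (-27*(-3*0 + 4)/4 + 1/(83 - 141))*12 = (-27*(0 + 4)/4 + 1/(-58))*12 = (-27/4*4 - 1/58)*12 = (-27 - 1/58)*12 = -1567/58*12 = -9402/29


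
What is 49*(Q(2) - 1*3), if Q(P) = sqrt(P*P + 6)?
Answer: -147 + 49*sqrt(10) ≈ 7.9516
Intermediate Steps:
Q(P) = sqrt(6 + P**2) (Q(P) = sqrt(P**2 + 6) = sqrt(6 + P**2))
49*(Q(2) - 1*3) = 49*(sqrt(6 + 2**2) - 1*3) = 49*(sqrt(6 + 4) - 3) = 49*(sqrt(10) - 3) = 49*(-3 + sqrt(10)) = -147 + 49*sqrt(10)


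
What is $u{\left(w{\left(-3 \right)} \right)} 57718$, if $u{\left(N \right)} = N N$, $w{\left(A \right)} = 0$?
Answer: $0$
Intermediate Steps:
$u{\left(N \right)} = N^{2}$
$u{\left(w{\left(-3 \right)} \right)} 57718 = 0^{2} \cdot 57718 = 0 \cdot 57718 = 0$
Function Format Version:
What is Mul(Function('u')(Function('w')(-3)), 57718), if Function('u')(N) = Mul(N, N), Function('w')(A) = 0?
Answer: 0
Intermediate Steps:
Function('u')(N) = Pow(N, 2)
Mul(Function('u')(Function('w')(-3)), 57718) = Mul(Pow(0, 2), 57718) = Mul(0, 57718) = 0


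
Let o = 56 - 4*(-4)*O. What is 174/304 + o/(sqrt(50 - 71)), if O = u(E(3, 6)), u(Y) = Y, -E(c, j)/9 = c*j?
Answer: 87/152 + 2536*I*sqrt(21)/21 ≈ 0.57237 + 553.4*I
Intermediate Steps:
E(c, j) = -9*c*j
O = -162 (O = -9*3*6 = -162)
o = -2536 (o = 56 - 4*(-4)*(-162) = 56 - (-16)*(-162) = 56 - 1*2592 = 56 - 2592 = -2536)
174/304 + o/(sqrt(50 - 71)) = 174/304 - 2536/sqrt(50 - 71) = 174*(1/304) - 2536*(-I*sqrt(21)/21) = 87/152 - 2536*(-I*sqrt(21)/21) = 87/152 - (-2536)*I*sqrt(21)/21 = 87/152 + 2536*I*sqrt(21)/21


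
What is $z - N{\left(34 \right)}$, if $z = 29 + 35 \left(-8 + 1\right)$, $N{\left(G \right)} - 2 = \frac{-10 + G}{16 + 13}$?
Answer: $- \frac{6346}{29} \approx -218.83$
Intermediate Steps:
$N{\left(G \right)} = \frac{48}{29} + \frac{G}{29}$ ($N{\left(G \right)} = 2 + \frac{-10 + G}{16 + 13} = 2 + \frac{-10 + G}{29} = 2 + \left(-10 + G\right) \frac{1}{29} = 2 + \left(- \frac{10}{29} + \frac{G}{29}\right) = \frac{48}{29} + \frac{G}{29}$)
$z = -216$ ($z = 29 + 35 \left(-7\right) = 29 - 245 = -216$)
$z - N{\left(34 \right)} = -216 - \left(\frac{48}{29} + \frac{1}{29} \cdot 34\right) = -216 - \left(\frac{48}{29} + \frac{34}{29}\right) = -216 - \frac{82}{29} = - \frac{6346}{29}$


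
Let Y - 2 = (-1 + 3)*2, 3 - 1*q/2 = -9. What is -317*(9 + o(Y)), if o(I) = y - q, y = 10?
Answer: 1585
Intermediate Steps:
q = 24 (q = 6 - 2*(-9) = 6 + 18 = 24)
Y = 6 (Y = 2 + (-1 + 3)*2 = 2 + 2*2 = 2 + 4 = 6)
o(I) = -14 (o(I) = 10 - 1*24 = 10 - 24 = -14)
-317*(9 + o(Y)) = -317*(9 - 14) = -317*(-5) = 1585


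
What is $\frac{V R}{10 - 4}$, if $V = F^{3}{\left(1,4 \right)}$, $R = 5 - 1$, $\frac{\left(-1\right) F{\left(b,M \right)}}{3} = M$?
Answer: $-1152$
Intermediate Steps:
$F{\left(b,M \right)} = - 3 M$
$R = 4$
$V = -1728$ ($V = \left(\left(-3\right) 4\right)^{3} = \left(-12\right)^{3} = -1728$)
$\frac{V R}{10 - 4} = \frac{\left(-1728\right) 4}{10 - 4} = - \frac{6912}{6} = \left(-6912\right) \frac{1}{6} = -1152$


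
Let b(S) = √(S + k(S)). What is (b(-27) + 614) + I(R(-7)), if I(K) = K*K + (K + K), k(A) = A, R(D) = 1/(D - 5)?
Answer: 88393/144 + 3*I*√6 ≈ 613.84 + 7.3485*I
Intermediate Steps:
R(D) = 1/(-5 + D)
b(S) = √2*√S (b(S) = √(S + S) = √(2*S) = √2*√S)
I(K) = K² + 2*K
(b(-27) + 614) + I(R(-7)) = (√2*√(-27) + 614) + (2 + 1/(-5 - 7))/(-5 - 7) = (√2*(3*I*√3) + 614) + (2 + 1/(-12))/(-12) = (3*I*√6 + 614) - (2 - 1/12)/12 = (614 + 3*I*√6) - 1/12*23/12 = (614 + 3*I*√6) - 23/144 = 88393/144 + 3*I*√6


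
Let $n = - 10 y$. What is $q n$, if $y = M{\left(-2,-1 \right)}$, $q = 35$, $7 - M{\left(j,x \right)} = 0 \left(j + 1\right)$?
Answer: $-2450$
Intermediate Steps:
$M{\left(j,x \right)} = 7$ ($M{\left(j,x \right)} = 7 - 0 \left(j + 1\right) = 7 - 0 \left(1 + j\right) = 7 - 0 = 7 + 0 = 7$)
$y = 7$
$n = -70$ ($n = \left(-10\right) 7 = -70$)
$q n = 35 \left(-70\right) = -2450$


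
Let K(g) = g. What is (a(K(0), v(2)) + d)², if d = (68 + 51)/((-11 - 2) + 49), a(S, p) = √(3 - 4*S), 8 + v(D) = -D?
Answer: 18049/1296 + 119*√3/18 ≈ 25.377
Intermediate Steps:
v(D) = -8 - D
d = 119/36 (d = 119/(-13 + 49) = 119/36 ≈ 3.3056)
(a(K(0), v(2)) + d)² = (√(3 - 4*0) + 119/36)² = (√(3 + 0) + 119/36)² = (√3 + 119/36)² = (119/36 + √3)²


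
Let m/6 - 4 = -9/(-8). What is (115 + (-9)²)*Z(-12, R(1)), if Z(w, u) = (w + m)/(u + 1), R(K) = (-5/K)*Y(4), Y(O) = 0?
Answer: 3675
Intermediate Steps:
R(K) = 0 (R(K) = -5/K*0 = 0)
m = 123/4 (m = 24 + 6*(-9/(-8)) = 24 + 6*(-9*(-⅛)) = 24 + 6*(9/8) = 24 + 27/4 = 123/4 ≈ 30.750)
Z(w, u) = (123/4 + w)/(1 + u) (Z(w, u) = (w + 123/4)/(u + 1) = (123/4 + w)/(1 + u))
(115 + (-9)²)*Z(-12, R(1)) = (115 + (-9)²)*((123/4 - 12)/(1 + 0)) = (115 + 81)*((75/4)/1) = 196*(1*(75/4)) = 196*(75/4) = 3675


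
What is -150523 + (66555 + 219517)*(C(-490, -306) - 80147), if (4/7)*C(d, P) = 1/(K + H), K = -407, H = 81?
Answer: -3737258236754/163 ≈ -2.2928e+10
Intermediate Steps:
C(d, P) = -7/1304 (C(d, P) = 7/(4*(-407 + 81)) = (7/4)/(-326) = (7/4)*(-1/326) = -7/1304)
-150523 + (66555 + 219517)*(C(-490, -306) - 80147) = -150523 + (66555 + 219517)*(-7/1304 - 80147) = -150523 + 286072*(-104511695/1304) = -150523 - 3737233701505/163 = -3737258236754/163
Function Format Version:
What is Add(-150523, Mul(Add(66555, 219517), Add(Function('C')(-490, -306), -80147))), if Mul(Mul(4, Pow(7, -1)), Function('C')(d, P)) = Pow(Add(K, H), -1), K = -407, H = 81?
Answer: Rational(-3737258236754, 163) ≈ -2.2928e+10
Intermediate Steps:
Function('C')(d, P) = Rational(-7, 1304) (Function('C')(d, P) = Mul(Rational(7, 4), Pow(Add(-407, 81), -1)) = Mul(Rational(7, 4), Pow(-326, -1)) = Mul(Rational(7, 4), Rational(-1, 326)) = Rational(-7, 1304))
Add(-150523, Mul(Add(66555, 219517), Add(Function('C')(-490, -306), -80147))) = Add(-150523, Mul(Add(66555, 219517), Add(Rational(-7, 1304), -80147))) = Add(-150523, Mul(286072, Rational(-104511695, 1304))) = Add(-150523, Rational(-3737233701505, 163)) = Rational(-3737258236754, 163)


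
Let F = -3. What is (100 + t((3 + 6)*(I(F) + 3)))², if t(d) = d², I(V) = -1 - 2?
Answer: 10000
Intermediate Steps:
I(V) = -3
(100 + t((3 + 6)*(I(F) + 3)))² = (100 + ((3 + 6)*(-3 + 3))²)² = (100 + (9*0)²)² = (100 + 0²)² = (100 + 0)² = 100² = 10000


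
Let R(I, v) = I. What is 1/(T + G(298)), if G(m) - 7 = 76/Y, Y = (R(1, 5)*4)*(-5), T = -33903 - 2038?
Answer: -5/179689 ≈ -2.7826e-5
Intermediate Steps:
T = -35941
Y = -20 (Y = (1*4)*(-5) = 4*(-5) = -20)
G(m) = 16/5 (G(m) = 7 + 76/(-20) = 7 + 76*(-1/20) = 7 - 19/5 = 16/5)
1/(T + G(298)) = 1/(-35941 + 16/5) = 1/(-179689/5) = -5/179689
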